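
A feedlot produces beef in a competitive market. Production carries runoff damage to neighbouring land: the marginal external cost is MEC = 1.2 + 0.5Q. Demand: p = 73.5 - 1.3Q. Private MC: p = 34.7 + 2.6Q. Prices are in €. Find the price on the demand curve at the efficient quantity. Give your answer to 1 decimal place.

P = €62.4

Social marginal cost = private MC + MEC = 35.9 + 3.1Q.
Set SMC = demand: 35.9 + 3.1Q = 73.5 - 1.3Q → Q* = 8.5455.
Consumer price on the demand curve at Q*: 73.5 − 1.3×8.5455 = 62.3909.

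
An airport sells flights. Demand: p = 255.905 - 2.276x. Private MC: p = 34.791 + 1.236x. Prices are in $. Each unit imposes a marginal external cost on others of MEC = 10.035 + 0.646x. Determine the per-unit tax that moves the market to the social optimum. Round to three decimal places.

tax = $42.829 per unit

Social marginal cost = private MC + MEC = 44.826 + 1.882x.
Set SMC = demand: 44.826 + 1.882x = 255.905 - 2.276x → x* = 50.7646.
The Pigouvian tax equals MEC at x*: 10.035 + 0.646×50.7646 = 42.8289.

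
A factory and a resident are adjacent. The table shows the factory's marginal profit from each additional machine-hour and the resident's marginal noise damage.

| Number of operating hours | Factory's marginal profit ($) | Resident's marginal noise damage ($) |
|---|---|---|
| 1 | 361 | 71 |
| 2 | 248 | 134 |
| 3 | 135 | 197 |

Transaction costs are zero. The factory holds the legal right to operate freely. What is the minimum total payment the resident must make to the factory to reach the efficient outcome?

Left alone the factory would choose level 3 (marginal profit stays positive).
Efficient level: k* = 2 (marginal profit ≥ marginal noise damage through 2).
The resident must at least cover the factory's forgone profit from cutting 3→2: 135 = 135.

$135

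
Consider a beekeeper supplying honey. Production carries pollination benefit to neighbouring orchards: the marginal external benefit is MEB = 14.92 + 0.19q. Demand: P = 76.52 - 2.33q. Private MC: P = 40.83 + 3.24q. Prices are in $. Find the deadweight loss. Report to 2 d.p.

DWL = $24.20

Market equilibrium (private): 40.83 + 3.24q = 76.52 - 2.33q → q_m = 6.4075.
Social marginal cost = private MC − MEB = 25.91 + 3.05q.
Set SMC = demand: 25.91 + 3.05q = 76.52 - 2.33q → q* = 9.4071.
Height of the DWL triangle at q_m is demand(q_m) − SMC(q_m) = MEB(q_m) = 16.1374.
DWL = ½ × 2.9996 × 16.1374 = 24.2029.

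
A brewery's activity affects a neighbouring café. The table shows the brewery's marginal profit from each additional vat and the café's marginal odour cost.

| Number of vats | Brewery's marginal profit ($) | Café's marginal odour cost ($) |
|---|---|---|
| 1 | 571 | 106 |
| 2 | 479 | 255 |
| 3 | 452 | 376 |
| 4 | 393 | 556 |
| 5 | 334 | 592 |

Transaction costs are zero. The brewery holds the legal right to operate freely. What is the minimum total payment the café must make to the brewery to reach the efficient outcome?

$727

Left alone the brewery would choose level 5 (marginal profit stays positive).
Efficient level: k* = 3 (marginal profit ≥ marginal odour cost through 3).
The café must at least cover the brewery's forgone profit from cutting 5→3: 393 + 334 = 727.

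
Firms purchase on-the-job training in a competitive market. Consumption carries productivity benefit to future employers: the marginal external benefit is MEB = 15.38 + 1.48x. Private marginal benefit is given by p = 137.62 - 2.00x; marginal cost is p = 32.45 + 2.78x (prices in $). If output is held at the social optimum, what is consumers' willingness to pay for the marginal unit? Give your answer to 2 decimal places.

Social marginal benefit = demand + MEB = 153.00 - 0.52x.
Set SMB = MC: 153.00 - 0.52x = 32.45 + 2.78x → x* = 36.5303.
Consumer price on the demand curve at x*: 137.62 − 2.00×36.5303 = 64.5594.

P = $64.56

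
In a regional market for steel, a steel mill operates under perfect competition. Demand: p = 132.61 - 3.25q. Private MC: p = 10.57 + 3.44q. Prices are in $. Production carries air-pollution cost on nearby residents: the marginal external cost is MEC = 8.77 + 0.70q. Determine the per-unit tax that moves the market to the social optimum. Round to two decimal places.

tax = $19.50 per unit

Social marginal cost = private MC + MEC = 19.34 + 4.14q.
Set SMC = demand: 19.34 + 4.14q = 132.61 - 3.25q → q* = 15.3275.
The Pigouvian tax equals MEC at q*: 8.77 + 0.70×15.3275 = 19.4993.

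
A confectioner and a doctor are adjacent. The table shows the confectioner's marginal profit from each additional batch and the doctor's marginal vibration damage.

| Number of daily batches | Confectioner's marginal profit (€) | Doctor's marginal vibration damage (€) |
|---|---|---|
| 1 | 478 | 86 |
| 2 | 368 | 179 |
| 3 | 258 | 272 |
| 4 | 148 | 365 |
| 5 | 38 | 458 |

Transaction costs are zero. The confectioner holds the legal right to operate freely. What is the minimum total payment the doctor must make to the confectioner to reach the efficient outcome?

Left alone the confectioner would choose level 5 (marginal profit stays positive).
Efficient level: k* = 2 (marginal profit ≥ marginal vibration damage through 2).
The doctor must at least cover the confectioner's forgone profit from cutting 5→2: 258 + 148 + 38 = 444.

€444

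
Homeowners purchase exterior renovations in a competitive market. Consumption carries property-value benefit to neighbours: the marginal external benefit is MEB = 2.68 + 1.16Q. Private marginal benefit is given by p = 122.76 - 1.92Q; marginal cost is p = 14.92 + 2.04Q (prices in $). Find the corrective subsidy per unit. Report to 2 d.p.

Social marginal benefit = demand + MEB = 125.44 - 0.76Q.
Set SMB = MC: 125.44 - 0.76Q = 14.92 + 2.04Q → Q* = 39.4714.
The Pigouvian subsidy equals MEB at Q*: 2.68 + 1.16×39.4714 = 48.4668.

subsidy = $48.47 per unit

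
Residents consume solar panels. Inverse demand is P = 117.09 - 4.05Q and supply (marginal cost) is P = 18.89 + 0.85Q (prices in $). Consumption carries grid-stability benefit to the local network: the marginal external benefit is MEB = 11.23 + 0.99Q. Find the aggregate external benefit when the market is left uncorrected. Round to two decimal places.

Market equilibrium (private): 18.89 + 0.85Q = 117.09 - 4.05Q → Q_m = 20.0408.
Total external benefit = ∫₀^{Q_m} (11.23 + 0.99Q) dQ = 11.23×20.0408 + ½×0.99×20.0408² = 423.8668.

$423.87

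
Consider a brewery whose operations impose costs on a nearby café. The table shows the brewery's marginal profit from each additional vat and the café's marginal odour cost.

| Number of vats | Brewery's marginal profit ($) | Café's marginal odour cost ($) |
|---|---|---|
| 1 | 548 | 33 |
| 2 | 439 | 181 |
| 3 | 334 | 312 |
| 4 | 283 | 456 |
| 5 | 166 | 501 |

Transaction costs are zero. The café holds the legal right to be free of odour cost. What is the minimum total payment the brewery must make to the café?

$526

Efficient level: marginal profit ≥ marginal odour cost through level 3, so k* = 3.
With the café holding the right, the brewery must at least compensate total damage at k*: 33 + 181 + 312 = 526.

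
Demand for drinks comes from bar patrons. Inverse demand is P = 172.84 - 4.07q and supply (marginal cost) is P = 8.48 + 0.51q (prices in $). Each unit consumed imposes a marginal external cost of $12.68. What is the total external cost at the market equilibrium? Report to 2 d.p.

Market equilibrium (private): 8.48 + 0.51q = 172.84 - 4.07q → q_m = 35.8865.
Total external cost = MEC × q_m = 12.68 × 35.8865 = 455.0408.

$455.04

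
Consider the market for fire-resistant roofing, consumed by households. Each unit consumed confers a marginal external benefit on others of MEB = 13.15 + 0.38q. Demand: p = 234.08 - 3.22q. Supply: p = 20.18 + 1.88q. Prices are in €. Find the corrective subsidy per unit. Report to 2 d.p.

subsidy = €31.43 per unit

Social marginal benefit = demand + MEB = 247.23 - 2.84q.
Set SMB = MC: 247.23 - 2.84q = 20.18 + 1.88q → q* = 48.1038.
The Pigouvian subsidy equals MEB at q*: 13.15 + 0.38×48.1038 = 31.4294.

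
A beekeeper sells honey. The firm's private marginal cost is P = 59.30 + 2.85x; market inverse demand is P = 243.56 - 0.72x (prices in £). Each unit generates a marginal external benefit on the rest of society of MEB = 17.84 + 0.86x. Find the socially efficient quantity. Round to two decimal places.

Social marginal cost = private MC − MEB = 41.46 + 1.99x.
Set SMC = demand: 41.46 + 1.99x = 243.56 - 0.72x → x* = 74.5756.

x* = 74.58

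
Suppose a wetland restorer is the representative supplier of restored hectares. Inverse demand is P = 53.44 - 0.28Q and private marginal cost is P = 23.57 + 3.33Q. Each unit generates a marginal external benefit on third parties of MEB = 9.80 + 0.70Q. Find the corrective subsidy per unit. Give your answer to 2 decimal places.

Social marginal cost = private MC − MEB = 13.77 + 2.63Q.
Set SMC = demand: 13.77 + 2.63Q = 53.44 - 0.28Q → Q* = 13.6323.
The Pigouvian subsidy equals MEB at Q*: 9.80 + 0.70×13.6323 = 19.3426.

subsidy = 19.34 per unit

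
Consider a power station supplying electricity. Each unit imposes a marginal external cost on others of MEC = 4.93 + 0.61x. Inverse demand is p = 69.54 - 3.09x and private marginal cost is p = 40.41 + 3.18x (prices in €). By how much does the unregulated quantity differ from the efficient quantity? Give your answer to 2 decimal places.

1.13 units

Market equilibrium (private): 40.41 + 3.18x = 69.54 - 3.09x → x_m = 4.6459.
Social marginal cost = private MC + MEC = 45.34 + 3.79x.
Set SMC = demand: 45.34 + 3.79x = 69.54 - 3.09x → x* = 3.5174.
Gap = |4.6459 − 3.5174| = 1.1285.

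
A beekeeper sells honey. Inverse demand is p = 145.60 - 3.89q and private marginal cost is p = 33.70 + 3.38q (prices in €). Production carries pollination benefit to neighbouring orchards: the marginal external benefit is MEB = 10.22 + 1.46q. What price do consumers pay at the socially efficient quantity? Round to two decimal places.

P = €63.84

Social marginal cost = private MC − MEB = 23.48 + 1.92q.
Set SMC = demand: 23.48 + 1.92q = 145.60 - 3.89q → q* = 21.0189.
Consumer price on the demand curve at q*: 145.60 − 3.89×21.0189 = 63.8365.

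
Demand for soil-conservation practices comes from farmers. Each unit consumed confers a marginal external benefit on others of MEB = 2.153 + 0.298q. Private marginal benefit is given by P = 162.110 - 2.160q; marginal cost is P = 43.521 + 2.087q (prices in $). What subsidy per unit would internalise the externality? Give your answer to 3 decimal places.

subsidy = $11.264 per unit

Social marginal benefit = demand + MEB = 164.263 - 1.862q.
Set SMB = MC: 164.263 - 1.862q = 43.521 + 2.087q → q* = 30.5753.
The Pigouvian subsidy equals MEB at q*: 2.153 + 0.298×30.5753 = 11.2644.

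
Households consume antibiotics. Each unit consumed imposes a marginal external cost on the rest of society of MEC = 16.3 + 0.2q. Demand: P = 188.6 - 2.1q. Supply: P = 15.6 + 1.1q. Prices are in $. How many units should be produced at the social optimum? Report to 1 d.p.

q* = 46.1

Social marginal benefit = demand − MEC = 172.3 - 2.3q.
Set SMB = MC: 172.3 - 2.3q = 15.6 + 1.1q → q* = 46.0882.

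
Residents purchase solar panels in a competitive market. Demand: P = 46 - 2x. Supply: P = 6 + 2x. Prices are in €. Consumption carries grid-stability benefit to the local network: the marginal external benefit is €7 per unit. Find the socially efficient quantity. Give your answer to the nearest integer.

Social marginal benefit = demand + MEB = 53 - 2x.
Set SMB = MC: 53 - 2x = 6 + 2x → x* = 11.7500.

x* = 12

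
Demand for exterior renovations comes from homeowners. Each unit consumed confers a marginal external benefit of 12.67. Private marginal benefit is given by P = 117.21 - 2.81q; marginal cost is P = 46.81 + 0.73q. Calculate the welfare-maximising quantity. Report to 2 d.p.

q* = 23.47

Social marginal benefit = demand + MEB = 129.88 - 2.81q.
Set SMB = MC: 129.88 - 2.81q = 46.81 + 0.73q → q* = 23.4661.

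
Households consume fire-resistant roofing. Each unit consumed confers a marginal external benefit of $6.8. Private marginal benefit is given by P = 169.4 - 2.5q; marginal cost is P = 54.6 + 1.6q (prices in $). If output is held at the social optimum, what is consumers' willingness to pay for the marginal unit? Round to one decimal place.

Social marginal benefit = demand + MEB = 176.2 - 2.5q.
Set SMB = MC: 176.2 - 2.5q = 54.6 + 1.6q → q* = 29.6585.
Consumer price on the demand curve at q*: 169.4 − 2.5×29.6585 = 95.2538.

P = $95.3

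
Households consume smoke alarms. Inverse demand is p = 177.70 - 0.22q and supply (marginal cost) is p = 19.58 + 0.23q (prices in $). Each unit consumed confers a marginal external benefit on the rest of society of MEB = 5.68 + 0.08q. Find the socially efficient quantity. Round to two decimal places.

Social marginal benefit = demand + MEB = 183.38 - 0.14q.
Set SMB = MC: 183.38 - 0.14q = 19.58 + 0.23q → q* = 442.7027.

q* = 442.70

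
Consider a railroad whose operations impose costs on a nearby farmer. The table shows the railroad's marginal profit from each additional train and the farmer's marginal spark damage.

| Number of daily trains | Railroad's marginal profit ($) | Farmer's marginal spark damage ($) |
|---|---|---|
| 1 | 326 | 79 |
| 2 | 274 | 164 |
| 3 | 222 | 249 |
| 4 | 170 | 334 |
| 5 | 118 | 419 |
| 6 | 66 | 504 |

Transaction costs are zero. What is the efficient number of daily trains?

2

Bargaining reaches the level where marginal profit last exceeds marginal spark damage.
That holds through level 2 (274 ≥ 164) but not at 3 (222 < 249).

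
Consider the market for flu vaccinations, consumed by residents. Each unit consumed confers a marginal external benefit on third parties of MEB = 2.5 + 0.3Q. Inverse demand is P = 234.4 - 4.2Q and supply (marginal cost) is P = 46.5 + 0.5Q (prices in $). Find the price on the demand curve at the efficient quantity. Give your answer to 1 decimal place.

Social marginal benefit = demand + MEB = 236.9 - 3.9Q.
Set SMB = MC: 236.9 - 3.9Q = 46.5 + 0.5Q → Q* = 43.2727.
Consumer price on the demand curve at Q*: 234.4 − 4.2×43.2727 = 52.6547.

P = $52.7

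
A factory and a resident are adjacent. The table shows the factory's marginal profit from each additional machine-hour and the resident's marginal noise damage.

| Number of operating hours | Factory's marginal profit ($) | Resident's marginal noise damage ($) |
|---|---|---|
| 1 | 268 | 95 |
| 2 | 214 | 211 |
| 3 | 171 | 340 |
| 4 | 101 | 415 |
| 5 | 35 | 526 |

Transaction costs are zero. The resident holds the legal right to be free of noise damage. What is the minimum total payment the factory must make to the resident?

$306

Efficient level: marginal profit ≥ marginal noise damage through level 2, so k* = 2.
With the resident holding the right, the factory must at least compensate total damage at k*: 95 + 211 = 306.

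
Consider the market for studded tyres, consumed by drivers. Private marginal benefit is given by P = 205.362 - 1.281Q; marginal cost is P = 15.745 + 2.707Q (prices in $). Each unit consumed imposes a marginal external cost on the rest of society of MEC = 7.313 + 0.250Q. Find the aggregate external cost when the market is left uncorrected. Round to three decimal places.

Market equilibrium (private): 15.745 + 2.707Q = 205.362 - 1.281Q → Q_m = 47.5469.
Total external cost = ∫₀^{Q_m} (7.313 + 0.250Q) dQ = 7.313×47.5469 + ½×0.250×47.5469² = 630.2989.

$630.299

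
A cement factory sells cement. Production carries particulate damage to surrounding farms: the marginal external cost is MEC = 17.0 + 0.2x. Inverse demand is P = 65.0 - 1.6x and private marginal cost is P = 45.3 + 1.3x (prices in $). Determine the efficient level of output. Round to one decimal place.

x* = 0.9

Social marginal cost = private MC + MEC = 62.3 + 1.5x.
Set SMC = demand: 62.3 + 1.5x = 65.0 - 1.6x → x* = 0.8710.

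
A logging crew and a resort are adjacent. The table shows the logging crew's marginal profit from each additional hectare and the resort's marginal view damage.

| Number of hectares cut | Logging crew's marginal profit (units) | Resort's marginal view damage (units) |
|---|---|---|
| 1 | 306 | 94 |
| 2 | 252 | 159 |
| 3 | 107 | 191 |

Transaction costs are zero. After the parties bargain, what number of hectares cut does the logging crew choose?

Bargaining reaches the level where marginal profit last exceeds marginal view damage.
That holds through level 2 (252 ≥ 159) but not at 3 (107 < 191).

2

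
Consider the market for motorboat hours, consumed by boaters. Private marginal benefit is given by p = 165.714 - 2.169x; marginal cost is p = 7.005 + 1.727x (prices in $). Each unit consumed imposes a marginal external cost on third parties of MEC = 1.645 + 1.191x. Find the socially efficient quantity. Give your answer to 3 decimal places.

Social marginal benefit = demand − MEC = 164.069 - 3.360x.
Set SMB = MC: 164.069 - 3.360x = 7.005 + 1.727x → x* = 30.8756.

x* = 30.876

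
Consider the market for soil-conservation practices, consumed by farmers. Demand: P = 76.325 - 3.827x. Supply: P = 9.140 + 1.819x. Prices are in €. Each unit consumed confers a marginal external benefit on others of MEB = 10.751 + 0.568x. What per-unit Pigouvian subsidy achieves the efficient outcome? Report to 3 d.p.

subsidy = €19.469 per unit

Social marginal benefit = demand + MEB = 87.076 - 3.259x.
Set SMB = MC: 87.076 - 3.259x = 9.140 + 1.819x → x* = 15.3478.
The Pigouvian subsidy equals MEB at x*: 10.751 + 0.568×15.3478 = 19.4686.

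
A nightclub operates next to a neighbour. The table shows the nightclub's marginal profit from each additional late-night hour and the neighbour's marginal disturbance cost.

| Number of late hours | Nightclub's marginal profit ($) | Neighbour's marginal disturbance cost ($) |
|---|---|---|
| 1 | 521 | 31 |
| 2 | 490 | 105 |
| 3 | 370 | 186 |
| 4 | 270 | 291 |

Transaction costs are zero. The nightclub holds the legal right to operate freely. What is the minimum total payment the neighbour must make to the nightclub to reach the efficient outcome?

Left alone the nightclub would choose level 4 (marginal profit stays positive).
Efficient level: k* = 3 (marginal profit ≥ marginal disturbance cost through 3).
The neighbour must at least cover the nightclub's forgone profit from cutting 4→3: 270 = 270.

$270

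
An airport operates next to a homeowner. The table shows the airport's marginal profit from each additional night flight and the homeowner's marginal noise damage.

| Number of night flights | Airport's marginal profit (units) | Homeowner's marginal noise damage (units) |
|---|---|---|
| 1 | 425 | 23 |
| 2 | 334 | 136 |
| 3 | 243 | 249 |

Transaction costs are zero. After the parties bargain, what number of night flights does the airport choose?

Bargaining reaches the level where marginal profit last exceeds marginal noise damage.
That holds through level 2 (334 ≥ 136) but not at 3 (243 < 249).

2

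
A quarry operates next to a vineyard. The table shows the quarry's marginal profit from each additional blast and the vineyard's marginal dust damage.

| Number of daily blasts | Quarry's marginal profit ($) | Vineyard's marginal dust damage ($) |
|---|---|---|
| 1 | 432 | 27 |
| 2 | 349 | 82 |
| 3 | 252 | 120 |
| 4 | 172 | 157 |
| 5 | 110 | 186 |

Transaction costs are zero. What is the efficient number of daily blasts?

4

Bargaining reaches the level where marginal profit last exceeds marginal dust damage.
That holds through level 4 (172 ≥ 157) but not at 5 (110 < 186).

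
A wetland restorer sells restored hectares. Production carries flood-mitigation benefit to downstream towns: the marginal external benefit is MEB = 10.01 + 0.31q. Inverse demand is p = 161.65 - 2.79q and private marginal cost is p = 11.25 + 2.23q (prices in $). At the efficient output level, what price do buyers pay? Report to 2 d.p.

Social marginal cost = private MC − MEB = 1.24 + 1.92q.
Set SMC = demand: 1.24 + 1.92q = 161.65 - 2.79q → q* = 34.0573.
Consumer price on the demand curve at q*: 161.65 − 2.79×34.0573 = 66.6301.

P = $66.63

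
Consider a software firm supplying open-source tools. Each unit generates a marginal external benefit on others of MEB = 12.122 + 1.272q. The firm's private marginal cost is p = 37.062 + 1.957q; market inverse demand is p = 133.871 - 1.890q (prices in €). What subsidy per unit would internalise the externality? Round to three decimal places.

subsidy = €65.932 per unit

Social marginal cost = private MC − MEB = 24.940 + 0.685q.
Set SMC = demand: 24.940 + 0.685q = 133.871 - 1.890q → q* = 42.3033.
The Pigouvian subsidy equals MEB at q*: 12.122 + 1.272×42.3033 = 65.9318.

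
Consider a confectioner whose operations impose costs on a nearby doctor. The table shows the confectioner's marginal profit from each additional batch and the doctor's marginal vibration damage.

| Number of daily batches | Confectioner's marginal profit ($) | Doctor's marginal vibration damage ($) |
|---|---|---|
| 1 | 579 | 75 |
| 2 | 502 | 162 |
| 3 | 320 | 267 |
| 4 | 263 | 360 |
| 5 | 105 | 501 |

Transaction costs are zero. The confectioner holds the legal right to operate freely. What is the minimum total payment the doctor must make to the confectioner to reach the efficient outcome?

$368

Left alone the confectioner would choose level 5 (marginal profit stays positive).
Efficient level: k* = 3 (marginal profit ≥ marginal vibration damage through 3).
The doctor must at least cover the confectioner's forgone profit from cutting 5→3: 263 + 105 = 368.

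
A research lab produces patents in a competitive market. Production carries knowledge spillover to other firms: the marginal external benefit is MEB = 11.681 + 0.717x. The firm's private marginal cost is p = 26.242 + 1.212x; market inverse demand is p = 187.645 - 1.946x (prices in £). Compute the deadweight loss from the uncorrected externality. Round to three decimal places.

DWL = £478.377

Market equilibrium (private): 26.242 + 1.212x = 187.645 - 1.946x → x_m = 51.1092.
Social marginal cost = private MC − MEB = 14.561 + 0.495x.
Set SMC = demand: 14.561 + 0.495x = 187.645 - 1.946x → x* = 70.9070.
The welfare-loss triangle has base |x_m − x*| and height MEB(x_m) (the vertical gap between SMC and demand is zero at x* and MEB at x_m).
DWL = ½ × 19.7978 × 48.3263 = 478.3772.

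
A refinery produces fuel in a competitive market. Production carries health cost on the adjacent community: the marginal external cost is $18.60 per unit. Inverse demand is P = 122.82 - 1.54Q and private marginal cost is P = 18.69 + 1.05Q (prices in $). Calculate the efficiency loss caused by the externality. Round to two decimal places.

Market equilibrium (private): 18.69 + 1.05Q = 122.82 - 1.54Q → Q_m = 40.2046.
Social marginal cost = private MC + MEC = 37.29 + 1.05Q.
Set SMC = demand: 37.29 + 1.05Q = 122.82 - 1.54Q → Q* = 33.0232.
The welfare-loss triangle has base |Q_m − Q*| and height MEC(Q_m) (the vertical gap between SMC and demand is zero at Q* and MEC at Q_m).
DWL = ½ × 7.1814 × 18.6000 = 66.7870.

DWL = $66.79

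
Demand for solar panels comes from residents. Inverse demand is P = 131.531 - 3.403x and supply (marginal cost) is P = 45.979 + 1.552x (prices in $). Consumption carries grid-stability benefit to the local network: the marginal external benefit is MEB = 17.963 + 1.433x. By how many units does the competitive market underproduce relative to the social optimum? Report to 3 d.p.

12.125 units

Market equilibrium (private): 45.979 + 1.552x = 131.531 - 3.403x → x_m = 17.2658.
Social marginal benefit = demand + MEB = 149.494 - 1.970x.
Set SMB = MC: 149.494 - 1.970x = 45.979 + 1.552x → x* = 29.3910.
Gap = |17.2658 − 29.3910| = 12.1252.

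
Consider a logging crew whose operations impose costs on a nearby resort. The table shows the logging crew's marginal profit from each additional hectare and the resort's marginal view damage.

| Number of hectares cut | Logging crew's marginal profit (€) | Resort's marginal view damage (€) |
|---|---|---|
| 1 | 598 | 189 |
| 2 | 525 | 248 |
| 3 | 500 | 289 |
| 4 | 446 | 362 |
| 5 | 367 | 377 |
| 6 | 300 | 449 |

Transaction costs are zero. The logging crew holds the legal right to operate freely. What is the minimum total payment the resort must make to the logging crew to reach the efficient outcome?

Left alone the logging crew would choose level 6 (marginal profit stays positive).
Efficient level: k* = 4 (marginal profit ≥ marginal view damage through 4).
The resort must at least cover the logging crew's forgone profit from cutting 6→4: 367 + 300 = 667.

€667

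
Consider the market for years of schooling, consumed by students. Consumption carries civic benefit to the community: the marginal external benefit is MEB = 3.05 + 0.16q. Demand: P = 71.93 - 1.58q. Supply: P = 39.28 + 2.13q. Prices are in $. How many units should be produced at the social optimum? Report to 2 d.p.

q* = 10.06

Social marginal benefit = demand + MEB = 74.98 - 1.42q.
Set SMB = MC: 74.98 - 1.42q = 39.28 + 2.13q → q* = 10.0563.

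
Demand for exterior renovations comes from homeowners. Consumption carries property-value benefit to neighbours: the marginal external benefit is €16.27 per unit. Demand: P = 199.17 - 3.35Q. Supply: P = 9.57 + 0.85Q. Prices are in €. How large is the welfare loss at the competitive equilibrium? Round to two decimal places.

Market equilibrium (private): 9.57 + 0.85Q = 199.17 - 3.35Q → Q_m = 45.1429.
Social marginal benefit = demand + MEB = 215.44 - 3.35Q.
Set SMB = MC: 215.44 - 3.35Q = 9.57 + 0.85Q → Q* = 49.0167.
The welfare-loss triangle has base |Q_m − Q*| and height MEB(Q_m) (the vertical gap between SMB and MC is zero at Q* and MEB at Q_m).
DWL = ½ × 3.8738 × 16.2700 = 31.5134.

DWL = €31.51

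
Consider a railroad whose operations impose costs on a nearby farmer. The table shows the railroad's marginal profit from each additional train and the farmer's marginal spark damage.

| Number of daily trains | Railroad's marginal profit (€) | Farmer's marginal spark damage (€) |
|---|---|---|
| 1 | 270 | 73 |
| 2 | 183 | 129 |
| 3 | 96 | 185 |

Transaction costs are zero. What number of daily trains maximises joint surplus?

Bargaining reaches the level where marginal profit last exceeds marginal spark damage.
That holds through level 2 (183 ≥ 129) but not at 3 (96 < 185).

2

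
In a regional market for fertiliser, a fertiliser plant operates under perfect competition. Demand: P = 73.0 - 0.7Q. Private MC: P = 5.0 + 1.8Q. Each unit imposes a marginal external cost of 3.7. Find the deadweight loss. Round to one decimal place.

DWL = 2.7

Market equilibrium (private): 5.0 + 1.8Q = 73.0 - 0.7Q → Q_m = 27.2000.
Social marginal cost = private MC + MEC = 8.7 + 1.8Q.
Set SMC = demand: 8.7 + 1.8Q = 73.0 - 0.7Q → Q* = 25.7200.
Height of the DWL triangle at Q_m is SMC(Q_m) − demand(Q_m) = MEC(Q_m) = 3.7000.
DWL = ½ × 1.4800 × 3.7000 = 2.7380.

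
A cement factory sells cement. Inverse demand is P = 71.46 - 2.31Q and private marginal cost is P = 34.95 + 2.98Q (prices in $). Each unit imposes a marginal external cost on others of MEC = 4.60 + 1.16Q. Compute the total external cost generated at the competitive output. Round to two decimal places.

Market equilibrium (private): 34.95 + 2.98Q = 71.46 - 2.31Q → Q_m = 6.9017.
Total external cost = ∫₀^{Q_m} (4.60 + 1.16Q) dQ = 4.60×6.9017 + ½×1.16×6.9017² = 59.3752.

$59.38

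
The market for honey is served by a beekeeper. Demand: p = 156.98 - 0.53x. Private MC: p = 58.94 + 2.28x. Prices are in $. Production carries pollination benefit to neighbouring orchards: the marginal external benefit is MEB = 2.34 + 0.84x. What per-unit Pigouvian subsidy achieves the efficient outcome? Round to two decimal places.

Social marginal cost = private MC − MEB = 56.60 + 1.44x.
Set SMC = demand: 56.60 + 1.44x = 156.98 - 0.53x → x* = 50.9543.
The Pigouvian subsidy equals MEB at x*: 2.34 + 0.84×50.9543 = 45.1416.

subsidy = $45.14 per unit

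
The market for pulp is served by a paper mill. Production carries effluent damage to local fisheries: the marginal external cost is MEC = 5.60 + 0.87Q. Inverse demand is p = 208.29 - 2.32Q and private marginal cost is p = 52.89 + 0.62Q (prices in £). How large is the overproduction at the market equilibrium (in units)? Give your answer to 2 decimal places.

13.54 units

Market equilibrium (private): 52.89 + 0.62Q = 208.29 - 2.32Q → Q_m = 52.8571.
Social marginal cost = private MC + MEC = 58.49 + 1.49Q.
Set SMC = demand: 58.49 + 1.49Q = 208.29 - 2.32Q → Q* = 39.3176.
Gap = |52.8571 − 39.3176| = 13.5395.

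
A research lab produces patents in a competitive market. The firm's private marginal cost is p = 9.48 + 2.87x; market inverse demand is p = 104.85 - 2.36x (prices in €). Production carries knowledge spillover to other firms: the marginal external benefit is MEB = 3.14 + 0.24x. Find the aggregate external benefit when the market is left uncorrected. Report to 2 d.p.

Market equilibrium (private): 9.48 + 2.87x = 104.85 - 2.36x → x_m = 18.2352.
Total external benefit = ∫₀^{x_m} (3.14 + 0.24x) dx = 3.14×18.2352 + ½×0.24×18.2352² = 97.1612.

€97.16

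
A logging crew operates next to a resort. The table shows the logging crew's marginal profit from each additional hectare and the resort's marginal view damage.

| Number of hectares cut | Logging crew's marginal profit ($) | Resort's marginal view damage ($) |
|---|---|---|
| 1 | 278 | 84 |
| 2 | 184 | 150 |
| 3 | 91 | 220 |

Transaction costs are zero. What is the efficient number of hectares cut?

2

Bargaining reaches the level where marginal profit last exceeds marginal view damage.
That holds through level 2 (184 ≥ 150) but not at 3 (91 < 220).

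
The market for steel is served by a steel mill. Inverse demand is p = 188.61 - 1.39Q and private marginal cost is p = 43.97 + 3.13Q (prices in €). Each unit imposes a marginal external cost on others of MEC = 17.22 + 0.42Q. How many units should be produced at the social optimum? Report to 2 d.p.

Social marginal cost = private MC + MEC = 61.19 + 3.55Q.
Set SMC = demand: 61.19 + 3.55Q = 188.61 - 1.39Q → Q* = 25.7935.

Q* = 25.79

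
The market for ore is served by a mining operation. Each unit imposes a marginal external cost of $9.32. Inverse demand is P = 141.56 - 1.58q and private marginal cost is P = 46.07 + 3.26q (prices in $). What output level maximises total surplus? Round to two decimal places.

q* = 17.80

Social marginal cost = private MC + MEC = 55.39 + 3.26q.
Set SMC = demand: 55.39 + 3.26q = 141.56 - 1.58q → q* = 17.8037.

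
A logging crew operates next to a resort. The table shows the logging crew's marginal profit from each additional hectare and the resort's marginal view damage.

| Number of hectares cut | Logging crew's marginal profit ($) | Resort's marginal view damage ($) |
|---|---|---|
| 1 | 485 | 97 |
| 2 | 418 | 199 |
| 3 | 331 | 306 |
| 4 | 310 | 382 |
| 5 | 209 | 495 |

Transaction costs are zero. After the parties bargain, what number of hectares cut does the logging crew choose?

3

Bargaining reaches the level where marginal profit last exceeds marginal view damage.
That holds through level 3 (331 ≥ 306) but not at 4 (310 < 382).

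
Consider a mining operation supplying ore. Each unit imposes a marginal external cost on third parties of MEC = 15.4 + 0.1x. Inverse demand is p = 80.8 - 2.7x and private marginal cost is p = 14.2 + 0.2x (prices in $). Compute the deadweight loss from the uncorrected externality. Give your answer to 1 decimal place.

Market equilibrium (private): 14.2 + 0.2x = 80.8 - 2.7x → x_m = 22.9655.
Social marginal cost = private MC + MEC = 29.6 + 0.3x.
Set SMC = demand: 29.6 + 0.3x = 80.8 - 2.7x → x* = 17.0667.
The loss is the area between SMC and demand from x* to x_m; with linear curves that's a triangle of height MEC(x_m).
DWL = ½ × 5.8988 × 17.6966 = 52.1944.

DWL = $52.2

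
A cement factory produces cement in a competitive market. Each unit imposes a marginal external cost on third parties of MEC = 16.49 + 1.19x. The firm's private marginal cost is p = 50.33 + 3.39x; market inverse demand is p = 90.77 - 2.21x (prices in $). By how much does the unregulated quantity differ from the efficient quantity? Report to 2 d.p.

Market equilibrium (private): 50.33 + 3.39x = 90.77 - 2.21x → x_m = 7.2214.
Social marginal cost = private MC + MEC = 66.82 + 4.58x.
Set SMC = demand: 66.82 + 4.58x = 90.77 - 2.21x → x* = 3.5272.
Gap = |7.2214 − 3.5272| = 3.6942.

3.69 units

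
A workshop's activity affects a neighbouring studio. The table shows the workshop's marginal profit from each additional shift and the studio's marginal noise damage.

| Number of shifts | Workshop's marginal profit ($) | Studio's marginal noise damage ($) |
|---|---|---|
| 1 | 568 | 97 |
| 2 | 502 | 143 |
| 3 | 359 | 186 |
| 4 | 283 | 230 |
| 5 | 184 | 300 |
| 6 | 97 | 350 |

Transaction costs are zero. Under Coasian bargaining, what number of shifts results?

Bargaining reaches the level where marginal profit last exceeds marginal noise damage.
That holds through level 4 (283 ≥ 230) but not at 5 (184 < 300).

4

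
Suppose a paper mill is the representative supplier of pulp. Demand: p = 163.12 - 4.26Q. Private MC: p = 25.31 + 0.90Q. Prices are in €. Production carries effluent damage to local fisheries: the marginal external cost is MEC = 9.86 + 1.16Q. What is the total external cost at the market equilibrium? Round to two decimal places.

Market equilibrium (private): 25.31 + 0.90Q = 163.12 - 4.26Q → Q_m = 26.7074.
Total external cost = ∫₀^{Q_m} (9.86 + 1.16Q) dQ = 9.86×26.7074 + ½×1.16×26.7074² = 677.0404.

€677.04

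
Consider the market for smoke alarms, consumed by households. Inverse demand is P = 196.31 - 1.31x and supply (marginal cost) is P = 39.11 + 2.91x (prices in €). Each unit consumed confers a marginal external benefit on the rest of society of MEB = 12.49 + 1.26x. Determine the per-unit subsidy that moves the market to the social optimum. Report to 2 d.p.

subsidy = €84.72 per unit

Social marginal benefit = demand + MEB = 208.80 - 0.05x.
Set SMB = MC: 208.80 - 0.05x = 39.11 + 2.91x → x* = 57.3277.
The Pigouvian subsidy equals MEB at x*: 12.49 + 1.26×57.3277 = 84.7229.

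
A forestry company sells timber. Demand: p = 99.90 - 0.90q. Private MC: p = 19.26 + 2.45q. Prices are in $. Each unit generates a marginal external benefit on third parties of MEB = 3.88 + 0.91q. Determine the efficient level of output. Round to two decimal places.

q* = 34.64

Social marginal cost = private MC − MEB = 15.38 + 1.54q.
Set SMC = demand: 15.38 + 1.54q = 99.90 - 0.90q → q* = 34.6393.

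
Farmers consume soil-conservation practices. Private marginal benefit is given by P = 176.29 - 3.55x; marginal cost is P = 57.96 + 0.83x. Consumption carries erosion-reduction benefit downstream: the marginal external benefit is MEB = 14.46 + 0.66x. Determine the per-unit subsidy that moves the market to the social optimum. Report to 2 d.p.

subsidy = 38.02 per unit

Social marginal benefit = demand + MEB = 190.75 - 2.89x.
Set SMB = MC: 190.75 - 2.89x = 57.96 + 0.83x → x* = 35.6962.
The Pigouvian subsidy equals MEB at x*: 14.46 + 0.66×35.6962 = 38.0195.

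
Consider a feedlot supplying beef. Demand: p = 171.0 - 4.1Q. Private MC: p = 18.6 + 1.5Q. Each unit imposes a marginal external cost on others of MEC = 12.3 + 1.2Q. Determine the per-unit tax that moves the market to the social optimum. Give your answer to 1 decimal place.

tax = 37.0 per unit

Social marginal cost = private MC + MEC = 30.9 + 2.7Q.
Set SMC = demand: 30.9 + 2.7Q = 171.0 - 4.1Q → Q* = 20.6029.
The Pigouvian tax equals MEC at Q*: 12.3 + 1.2×20.6029 = 37.0235.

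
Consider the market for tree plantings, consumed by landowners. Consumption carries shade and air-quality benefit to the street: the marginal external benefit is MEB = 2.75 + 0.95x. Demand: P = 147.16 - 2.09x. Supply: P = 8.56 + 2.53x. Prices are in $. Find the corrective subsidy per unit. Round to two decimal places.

subsidy = $39.34 per unit

Social marginal benefit = demand + MEB = 149.91 - 1.14x.
Set SMB = MC: 149.91 - 1.14x = 8.56 + 2.53x → x* = 38.5150.
The Pigouvian subsidy equals MEB at x*: 2.75 + 0.95×38.5150 = 39.3393.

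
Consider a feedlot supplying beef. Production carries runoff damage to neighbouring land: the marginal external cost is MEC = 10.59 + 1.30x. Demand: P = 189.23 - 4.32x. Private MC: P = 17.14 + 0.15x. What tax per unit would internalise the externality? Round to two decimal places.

Social marginal cost = private MC + MEC = 27.73 + 1.45x.
Set SMC = demand: 27.73 + 1.45x = 189.23 - 4.32x → x* = 27.9896.
The Pigouvian tax equals MEC at x*: 10.59 + 1.30×27.9896 = 46.9765.

tax = 46.98 per unit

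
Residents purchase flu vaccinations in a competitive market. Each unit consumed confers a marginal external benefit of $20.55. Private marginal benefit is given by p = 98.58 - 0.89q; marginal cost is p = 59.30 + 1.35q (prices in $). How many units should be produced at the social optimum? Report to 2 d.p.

Social marginal benefit = demand + MEB = 119.13 - 0.89q.
Set SMB = MC: 119.13 - 0.89q = 59.30 + 1.35q → q* = 26.7098.

q* = 26.71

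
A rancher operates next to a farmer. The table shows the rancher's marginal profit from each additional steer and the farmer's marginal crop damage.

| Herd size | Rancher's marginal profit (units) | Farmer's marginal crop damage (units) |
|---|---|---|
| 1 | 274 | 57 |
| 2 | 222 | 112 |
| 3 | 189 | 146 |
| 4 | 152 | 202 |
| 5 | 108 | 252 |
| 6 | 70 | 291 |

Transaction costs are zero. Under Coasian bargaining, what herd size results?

Bargaining reaches the level where marginal profit last exceeds marginal crop damage.
That holds through level 3 (189 ≥ 146) but not at 4 (152 < 202).

3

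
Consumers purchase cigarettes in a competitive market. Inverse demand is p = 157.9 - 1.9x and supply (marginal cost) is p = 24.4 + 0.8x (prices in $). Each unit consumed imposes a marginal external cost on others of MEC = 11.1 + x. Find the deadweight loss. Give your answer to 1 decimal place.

Market equilibrium (private): 24.4 + 0.8x = 157.9 - 1.9x → x_m = 49.4444.
Social marginal benefit = demand − MEC = 146.8 - 2.9x.
Set SMB = MC: 146.8 - 2.9x = 24.4 + 0.8x → x* = 33.0811.
Height of the DWL triangle at x_m is MC(x_m) − SMB(x_m) = MEC(x_m) = 60.5444.
DWL = ½ × 16.3633 × 60.5444 = 495.3531.

DWL = $495.4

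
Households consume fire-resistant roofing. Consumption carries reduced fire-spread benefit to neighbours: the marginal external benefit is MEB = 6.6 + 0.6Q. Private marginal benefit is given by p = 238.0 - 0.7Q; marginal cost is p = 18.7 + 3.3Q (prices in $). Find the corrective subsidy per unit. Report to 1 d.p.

subsidy = $46.5 per unit

Social marginal benefit = demand + MEB = 244.6 - 0.1Q.
Set SMB = MC: 244.6 - 0.1Q = 18.7 + 3.3Q → Q* = 66.4412.
The Pigouvian subsidy equals MEB at Q*: 6.6 + 0.6×66.4412 = 46.4647.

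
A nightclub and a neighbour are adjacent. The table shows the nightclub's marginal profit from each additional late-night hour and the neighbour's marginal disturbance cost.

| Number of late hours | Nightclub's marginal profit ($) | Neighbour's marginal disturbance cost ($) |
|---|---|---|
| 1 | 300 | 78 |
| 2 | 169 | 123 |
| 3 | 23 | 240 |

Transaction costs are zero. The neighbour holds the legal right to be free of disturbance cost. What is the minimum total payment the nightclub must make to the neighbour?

$201

Efficient level: marginal profit ≥ marginal disturbance cost through level 2, so k* = 2.
With the neighbour holding the right, the nightclub must at least compensate total damage at k*: 78 + 123 = 201.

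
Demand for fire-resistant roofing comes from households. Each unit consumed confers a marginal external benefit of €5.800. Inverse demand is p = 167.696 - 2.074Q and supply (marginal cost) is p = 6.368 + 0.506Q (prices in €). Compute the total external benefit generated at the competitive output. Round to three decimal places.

Market equilibrium (private): 6.368 + 0.506Q = 167.696 - 2.074Q → Q_m = 62.5302.
Total external benefit = MEB × Q_m = 5.800 × 62.5302 = 362.6752.

€362.675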